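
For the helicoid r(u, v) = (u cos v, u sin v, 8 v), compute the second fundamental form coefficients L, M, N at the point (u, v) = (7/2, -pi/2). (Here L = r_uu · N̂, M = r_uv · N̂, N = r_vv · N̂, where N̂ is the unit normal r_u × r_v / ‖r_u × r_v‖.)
L = 0;  M = -16*sqrt(305)/305;  N = 0

Compute the unit normal N̂(u, v) = (8*sin(v)/sqrt(u^2 + 64), -8*cos(v)/sqrt(u^2 + 64), u/sqrt(u^2 + 64)), and the second partials r_uu, r_uv, r_vv. Take dot products:
  L(u, v) = r_uu · N̂ = 0,
  M(u, v) = r_uv · N̂ = -8/sqrt(u^2 + 64),
  N(u, v) = r_vv · N̂ = 0.
Evaluating at (u, v) = (7/2, -pi/2):
  L = 0, M = -16*sqrt(305)/305, N = 0.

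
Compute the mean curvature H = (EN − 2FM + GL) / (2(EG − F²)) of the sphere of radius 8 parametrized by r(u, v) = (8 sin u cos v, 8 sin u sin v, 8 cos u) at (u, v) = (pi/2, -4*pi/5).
H = -1/8

With E = 64, F = 0, G = 64*sin(u)^2, L = -8*sin(u)/Abs(sin(u)), M = 0, N = -8*sin(u)^3/Abs(sin(u)), assemble
  H = (EN − 2FM + GL) / (2(EG − F²)) = -sin(u)/(8*Abs(sin(u))).
At (u, v) = (pi/2, -4*pi/5): H = -1/8.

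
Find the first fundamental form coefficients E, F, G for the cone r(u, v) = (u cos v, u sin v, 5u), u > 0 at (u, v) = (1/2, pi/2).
E = 26;  F = 0;  G = 1/4

Partials: r_u = (cos(v), sin(v), 5), r_v = (-u*sin(v), u*cos(v), 0). As functions of (u, v):
  E = r_u · r_u = 26,
  F = r_u · r_v = 0,
  G = r_v · r_v = u^2.
Evaluating at (u, v) = (1/2, pi/2): E = 26, F = 0, G = 1/4.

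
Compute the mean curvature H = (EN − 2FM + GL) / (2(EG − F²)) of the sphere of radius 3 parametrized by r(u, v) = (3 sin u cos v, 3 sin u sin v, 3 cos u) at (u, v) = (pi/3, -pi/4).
H = -1/3

With E = 9, F = 0, G = 9*sin(u)^2, L = -3*sin(u)/Abs(sin(u)), M = 0, N = -3*sin(u)^3/Abs(sin(u)), assemble
  H = (EN − 2FM + GL) / (2(EG − F²)) = -sin(u)/(3*Abs(sin(u))).
At (u, v) = (pi/3, -pi/4): H = -1/3.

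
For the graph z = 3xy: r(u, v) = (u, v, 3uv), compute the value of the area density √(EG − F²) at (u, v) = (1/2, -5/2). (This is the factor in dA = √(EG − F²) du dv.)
√(EG − F²)|_{(1/2, -5/2)} = sqrt(238)/2

E = 9*v^2 + 1, F = 9*u*v, G = 9*u^2 + 1, so EG − F² = 9*u^2 + 9*v^2 + 1. Taking the positive square root: √(EG − F²) = sqrt(9*u^2 + 9*v^2 + 1). At (u, v) = (1/2, -5/2): sqrt(238)/2.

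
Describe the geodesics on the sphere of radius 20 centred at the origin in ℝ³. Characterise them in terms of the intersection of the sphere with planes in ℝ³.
Geodesics on the sphere of radius 20 are great circles — circles of radius 20 obtained as the intersection of the sphere with planes through the origin (the centre of the sphere).

A curve α(t) of nonzero constant speed on the sphere of radius 20 is a geodesic iff its acceleration α̈ is everywhere normal to the surface, i.e. parallel to the radial vector α(t). Then d/dt(α × α̇) = α̇ × α̇ + α × α̈ = 0, so α × α̇ is a constant vector n ≠ 0 and α(t) · n = 0 for all t: α lies in the plane through the origin with normal n. The intersection of that plane with the sphere is a circle of radius 20 (a great circle). Conversely, a great circle traversed at constant speed has centripetal acceleration pointing at the origin, hence normal to the sphere, so every great circle is a geodesic.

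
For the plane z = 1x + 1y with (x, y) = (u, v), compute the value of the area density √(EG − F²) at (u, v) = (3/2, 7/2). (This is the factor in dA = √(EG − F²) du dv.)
√(EG − F²)|_{(3/2, 7/2)} = sqrt(3)

E = 2, F = 1, G = 2, so EG − F² = 3. Taking the positive square root: √(EG − F²) = sqrt(3). At (u, v) = (3/2, 7/2): sqrt(3).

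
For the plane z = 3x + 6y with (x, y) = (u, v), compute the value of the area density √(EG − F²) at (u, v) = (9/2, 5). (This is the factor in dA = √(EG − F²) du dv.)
√(EG − F²)|_{(9/2, 5)} = sqrt(46)

E = 10, F = 18, G = 37, so EG − F² = 46. Taking the positive square root: √(EG − F²) = sqrt(46). At (u, v) = (9/2, 5): sqrt(46).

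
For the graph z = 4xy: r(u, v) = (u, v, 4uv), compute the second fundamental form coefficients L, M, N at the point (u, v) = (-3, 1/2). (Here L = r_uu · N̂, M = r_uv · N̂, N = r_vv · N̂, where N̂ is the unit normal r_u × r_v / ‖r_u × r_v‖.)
L = 0;  M = 4*sqrt(149)/149;  N = 0

Compute the unit normal N̂(u, v) = (-4*v/sqrt(16*u^2 + 16*v^2 + 1), -4*u/sqrt(16*u^2 + 16*v^2 + 1), 1/sqrt(16*u^2 + 16*v^2 + 1)), and the second partials r_uu, r_uv, r_vv. Take dot products:
  L(u, v) = r_uu · N̂ = 0,
  M(u, v) = r_uv · N̂ = 4/sqrt(16*u^2 + 16*v^2 + 1),
  N(u, v) = r_vv · N̂ = 0.
Evaluating at (u, v) = (-3, 1/2):
  L = 0, M = 4*sqrt(149)/149, N = 0.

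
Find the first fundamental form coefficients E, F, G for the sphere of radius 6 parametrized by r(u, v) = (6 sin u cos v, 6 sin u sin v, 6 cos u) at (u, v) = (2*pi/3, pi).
E = 36;  F = 0;  G = 27

Partials: r_u = (6*cos(u)*cos(v), 6*sin(v)*cos(u), -6*sin(u)), r_v = (-6*sin(u)*sin(v), 6*sin(u)*cos(v), 0). As functions of (u, v):
  E = r_u · r_u = 36,
  F = r_u · r_v = 0,
  G = r_v · r_v = 36*sin(u)^2.
Evaluating at (u, v) = (2*pi/3, pi): E = 36, F = 0, G = 27.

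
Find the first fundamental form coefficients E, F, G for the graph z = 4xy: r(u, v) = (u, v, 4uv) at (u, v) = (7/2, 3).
E = 145;  F = 168;  G = 197

Partials: r_u = (1, 0, 4*v), r_v = (0, 1, 4*u). As functions of (u, v):
  E = r_u · r_u = 16*v^2 + 1,
  F = r_u · r_v = 16*u*v,
  G = r_v · r_v = 16*u^2 + 1.
Evaluating at (u, v) = (7/2, 3): E = 145, F = 168, G = 197.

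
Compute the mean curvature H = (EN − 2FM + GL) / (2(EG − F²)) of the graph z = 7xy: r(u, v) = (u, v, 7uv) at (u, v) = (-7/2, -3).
H = -28812*sqrt(4169)/17380561

With E = 49*v^2 + 1, F = 49*u*v, G = 49*u^2 + 1, L = 0, M = 7/sqrt(49*u^2 + 49*v^2 + 1), N = 0, assemble
  H = (EN − 2FM + GL) / (2(EG − F²)) = -343*u*v/(49*u^2 + 49*v^2 + 1)^(3/2).
At (u, v) = (-7/2, -3): H = -28812*sqrt(4169)/17380561.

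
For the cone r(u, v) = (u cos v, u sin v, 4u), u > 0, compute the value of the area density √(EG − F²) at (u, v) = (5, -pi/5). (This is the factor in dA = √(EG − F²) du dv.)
√(EG − F²)|_{(5, -pi/5)} = 5*sqrt(17)

E = 17, F = 0, G = u^2, so EG − F² = 17*u^2. Taking the positive square root: √(EG − F²) = sqrt(17)*Abs(u). At (u, v) = (5, -pi/5): 5*sqrt(17).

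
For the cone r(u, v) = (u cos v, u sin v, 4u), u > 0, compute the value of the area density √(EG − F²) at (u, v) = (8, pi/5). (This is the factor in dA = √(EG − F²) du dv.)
√(EG − F²)|_{(8, pi/5)} = 8*sqrt(17)

E = 17, F = 0, G = u^2, so EG − F² = 17*u^2. Taking the positive square root: √(EG − F²) = sqrt(17)*Abs(u). At (u, v) = (8, pi/5): 8*sqrt(17).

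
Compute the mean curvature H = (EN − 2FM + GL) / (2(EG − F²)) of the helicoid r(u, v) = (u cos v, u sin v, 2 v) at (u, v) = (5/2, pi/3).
H = 0

With E = 1, F = 0, G = u^2 + 4, L = 0, M = -2/sqrt(u^2 + 4), N = 0, assemble
  H = (EN − 2FM + GL) / (2(EG − F²)) = 0.
At (u, v) = (5/2, pi/3): H = 0.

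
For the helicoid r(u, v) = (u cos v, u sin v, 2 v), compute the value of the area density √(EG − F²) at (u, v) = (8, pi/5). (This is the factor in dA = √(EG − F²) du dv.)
√(EG − F²)|_{(8, pi/5)} = 2*sqrt(17)

E = 1, F = 0, G = u^2 + 4, so EG − F² = u^2 + 4. Taking the positive square root: √(EG − F²) = sqrt(u^2 + 4). At (u, v) = (8, pi/5): 2*sqrt(17).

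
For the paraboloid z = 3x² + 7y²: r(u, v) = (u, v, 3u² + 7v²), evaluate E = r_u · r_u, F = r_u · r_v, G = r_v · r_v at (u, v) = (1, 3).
E = 37;  F = 252;  G = 1765

Partials: r_u = (1, 0, 6*u), r_v = (0, 1, 14*v). As functions of (u, v):
  E = r_u · r_u = 36*u^2 + 1,
  F = r_u · r_v = 84*u*v,
  G = r_v · r_v = 196*v^2 + 1.
Evaluating at (u, v) = (1, 3): E = 37, F = 252, G = 1765.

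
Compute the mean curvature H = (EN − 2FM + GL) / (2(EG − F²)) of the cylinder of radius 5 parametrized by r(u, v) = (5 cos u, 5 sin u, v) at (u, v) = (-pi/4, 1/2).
H = -1/10

With E = 25, F = 0, G = 1, L = -5, M = 0, N = 0, assemble
  H = (EN − 2FM + GL) / (2(EG − F²)) = -1/10.
At (u, v) = (-pi/4, 1/2): H = -1/10.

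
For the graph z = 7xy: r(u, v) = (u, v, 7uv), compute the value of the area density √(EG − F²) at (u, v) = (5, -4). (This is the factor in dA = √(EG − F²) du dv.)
√(EG − F²)|_{(5, -4)} = sqrt(2010)

E = 49*v^2 + 1, F = 49*u*v, G = 49*u^2 + 1, so EG − F² = 49*u^2 + 49*v^2 + 1. Taking the positive square root: √(EG − F²) = sqrt(49*u^2 + 49*v^2 + 1). At (u, v) = (5, -4): sqrt(2010).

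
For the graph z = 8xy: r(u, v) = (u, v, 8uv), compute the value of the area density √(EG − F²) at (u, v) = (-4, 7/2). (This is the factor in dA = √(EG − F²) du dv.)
√(EG − F²)|_{(-4, 7/2)} = 3*sqrt(201)

E = 64*v^2 + 1, F = 64*u*v, G = 64*u^2 + 1, so EG − F² = 64*u^2 + 64*v^2 + 1. Taking the positive square root: √(EG − F²) = sqrt(64*u^2 + 64*v^2 + 1). At (u, v) = (-4, 7/2): 3*sqrt(201).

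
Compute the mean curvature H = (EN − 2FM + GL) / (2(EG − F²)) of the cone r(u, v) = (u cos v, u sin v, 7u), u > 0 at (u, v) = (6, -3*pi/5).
H = 7*sqrt(2)/120

With E = 50, F = 0, G = u^2, L = 0, M = 0, N = 7*sqrt(2)*u^2/(10*Abs(u)), assemble
  H = (EN − 2FM + GL) / (2(EG − F²)) = 7*sqrt(2)/(20*Abs(u)).
At (u, v) = (6, -3*pi/5): H = 7*sqrt(2)/120.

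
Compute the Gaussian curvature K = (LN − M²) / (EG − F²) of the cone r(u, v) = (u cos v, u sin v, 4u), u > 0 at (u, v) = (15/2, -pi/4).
K = 0

Coefficients of the first fundamental form: E = 17, F = 0, G = u^2.
Coefficients of the second fundamental form: L = 0, M = 0, N = 4*sqrt(17)*u^2/(17*Abs(u)).
Assemble K = (LN − M²)/(EG − F²) = 0. At (u, v) = (15/2, -pi/4): K = 0.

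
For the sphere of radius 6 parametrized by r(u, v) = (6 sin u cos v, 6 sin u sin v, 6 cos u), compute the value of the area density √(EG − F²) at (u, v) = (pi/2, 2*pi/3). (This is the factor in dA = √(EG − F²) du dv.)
√(EG − F²)|_{(pi/2, 2*pi/3)} = 36

E = 36, F = 0, G = 36*sin(u)^2, so EG − F² = 1296*sin(u)^2. Taking the positive square root: √(EG − F²) = 36*Abs(sin(u)). At (u, v) = (pi/2, 2*pi/3): 36.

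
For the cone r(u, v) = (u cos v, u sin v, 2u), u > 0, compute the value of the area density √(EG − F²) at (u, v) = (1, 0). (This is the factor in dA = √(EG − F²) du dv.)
√(EG − F²)|_{(1, 0)} = sqrt(5)

E = 5, F = 0, G = u^2, so EG − F² = 5*u^2. Taking the positive square root: √(EG − F²) = sqrt(5)*Abs(u). At (u, v) = (1, 0): sqrt(5).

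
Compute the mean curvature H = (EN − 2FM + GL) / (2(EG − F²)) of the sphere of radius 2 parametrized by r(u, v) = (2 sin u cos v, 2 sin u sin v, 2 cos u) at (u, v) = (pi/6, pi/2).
H = -1/2

With E = 4, F = 0, G = 4*sin(u)^2, L = -2*sin(u)/Abs(sin(u)), M = 0, N = -2*sin(u)^3/Abs(sin(u)), assemble
  H = (EN − 2FM + GL) / (2(EG − F²)) = -sin(u)/(2*Abs(sin(u))).
At (u, v) = (pi/6, pi/2): H = -1/2.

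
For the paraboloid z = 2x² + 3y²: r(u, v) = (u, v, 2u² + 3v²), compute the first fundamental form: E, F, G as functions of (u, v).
E = 16*u^2 + 1;  F = 24*u*v;  G = 36*v^2 + 1

Compute partials: r_u = (1, 0, 4*u), r_v = (0, 1, 6*v). Then
  E = r_u · r_u = 16*u^2 + 1,
  F = r_u · r_v = 24*u*v,
  G = r_v · r_v = 36*v^2 + 1.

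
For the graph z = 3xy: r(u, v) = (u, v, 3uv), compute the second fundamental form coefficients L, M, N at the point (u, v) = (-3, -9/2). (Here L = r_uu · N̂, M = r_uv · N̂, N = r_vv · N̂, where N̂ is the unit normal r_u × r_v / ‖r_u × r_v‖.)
L = 0;  M = 6*sqrt(1057)/1057;  N = 0

Compute the unit normal N̂(u, v) = (-3*v/sqrt(9*u^2 + 9*v^2 + 1), -3*u/sqrt(9*u^2 + 9*v^2 + 1), 1/sqrt(9*u^2 + 9*v^2 + 1)), and the second partials r_uu, r_uv, r_vv. Take dot products:
  L(u, v) = r_uu · N̂ = 0,
  M(u, v) = r_uv · N̂ = 3/sqrt(9*u^2 + 9*v^2 + 1),
  N(u, v) = r_vv · N̂ = 0.
Evaluating at (u, v) = (-3, -9/2):
  L = 0, M = 6*sqrt(1057)/1057, N = 0.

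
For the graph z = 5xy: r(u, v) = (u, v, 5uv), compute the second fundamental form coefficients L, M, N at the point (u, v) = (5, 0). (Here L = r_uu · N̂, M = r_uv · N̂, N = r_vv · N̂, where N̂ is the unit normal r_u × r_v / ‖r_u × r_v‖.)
L = 0;  M = 5*sqrt(626)/626;  N = 0

Compute the unit normal N̂(u, v) = (-5*v/sqrt(25*u^2 + 25*v^2 + 1), -5*u/sqrt(25*u^2 + 25*v^2 + 1), 1/sqrt(25*u^2 + 25*v^2 + 1)), and the second partials r_uu, r_uv, r_vv. Take dot products:
  L(u, v) = r_uu · N̂ = 0,
  M(u, v) = r_uv · N̂ = 5/sqrt(25*u^2 + 25*v^2 + 1),
  N(u, v) = r_vv · N̂ = 0.
Evaluating at (u, v) = (5, 0):
  L = 0, M = 5*sqrt(626)/626, N = 0.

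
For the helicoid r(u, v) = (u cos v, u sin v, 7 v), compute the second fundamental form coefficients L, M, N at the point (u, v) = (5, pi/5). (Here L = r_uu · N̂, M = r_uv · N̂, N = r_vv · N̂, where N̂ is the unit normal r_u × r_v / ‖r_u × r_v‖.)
L = 0;  M = -7*sqrt(74)/74;  N = 0

Compute the unit normal N̂(u, v) = (7*sin(v)/sqrt(u^2 + 49), -7*cos(v)/sqrt(u^2 + 49), u/sqrt(u^2 + 49)), and the second partials r_uu, r_uv, r_vv. Take dot products:
  L(u, v) = r_uu · N̂ = 0,
  M(u, v) = r_uv · N̂ = -7/sqrt(u^2 + 49),
  N(u, v) = r_vv · N̂ = 0.
Evaluating at (u, v) = (5, pi/5):
  L = 0, M = -7*sqrt(74)/74, N = 0.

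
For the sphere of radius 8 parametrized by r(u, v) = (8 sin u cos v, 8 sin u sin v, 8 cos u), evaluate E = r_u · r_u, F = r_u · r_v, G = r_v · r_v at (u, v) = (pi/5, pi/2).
E = 64;  F = 0;  G = 40 - 8*sqrt(5)

Partials: r_u = (8*cos(u)*cos(v), 8*sin(v)*cos(u), -8*sin(u)), r_v = (-8*sin(u)*sin(v), 8*sin(u)*cos(v), 0). As functions of (u, v):
  E = r_u · r_u = 64,
  F = r_u · r_v = 0,
  G = r_v · r_v = 64*sin(u)^2.
Evaluating at (u, v) = (pi/5, pi/2): E = 64, F = 0, G = 40 - 8*sqrt(5).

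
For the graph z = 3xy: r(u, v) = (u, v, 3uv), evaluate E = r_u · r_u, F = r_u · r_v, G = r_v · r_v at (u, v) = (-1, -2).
E = 37;  F = 18;  G = 10

Partials: r_u = (1, 0, 3*v), r_v = (0, 1, 3*u). As functions of (u, v):
  E = r_u · r_u = 9*v^2 + 1,
  F = r_u · r_v = 9*u*v,
  G = r_v · r_v = 9*u^2 + 1.
Evaluating at (u, v) = (-1, -2): E = 37, F = 18, G = 10.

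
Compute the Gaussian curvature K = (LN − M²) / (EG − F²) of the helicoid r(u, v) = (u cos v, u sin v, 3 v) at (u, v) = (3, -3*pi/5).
K = -1/36

Coefficients of the first fundamental form: E = 1, F = 0, G = u^2 + 9.
Coefficients of the second fundamental form: L = 0, M = -3/sqrt(u^2 + 9), N = 0.
Assemble K = (LN − M²)/(EG − F²) = -9/(u^2 + 9)^2. At (u, v) = (3, -3*pi/5): K = -1/36.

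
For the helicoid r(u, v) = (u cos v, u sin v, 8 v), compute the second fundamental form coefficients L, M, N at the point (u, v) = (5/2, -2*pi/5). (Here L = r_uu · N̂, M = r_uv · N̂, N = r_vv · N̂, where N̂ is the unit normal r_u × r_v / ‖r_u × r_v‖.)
L = 0;  M = -16*sqrt(281)/281;  N = 0

Compute the unit normal N̂(u, v) = (8*sin(v)/sqrt(u^2 + 64), -8*cos(v)/sqrt(u^2 + 64), u/sqrt(u^2 + 64)), and the second partials r_uu, r_uv, r_vv. Take dot products:
  L(u, v) = r_uu · N̂ = 0,
  M(u, v) = r_uv · N̂ = -8/sqrt(u^2 + 64),
  N(u, v) = r_vv · N̂ = 0.
Evaluating at (u, v) = (5/2, -2*pi/5):
  L = 0, M = -16*sqrt(281)/281, N = 0.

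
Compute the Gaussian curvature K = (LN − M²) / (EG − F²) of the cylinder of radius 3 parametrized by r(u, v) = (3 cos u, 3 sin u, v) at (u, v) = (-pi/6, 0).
K = 0

Coefficients of the first fundamental form: E = 9, F = 0, G = 1.
Coefficients of the second fundamental form: L = -3, M = 0, N = 0.
Assemble K = (LN − M²)/(EG − F²) = 0. At (u, v) = (-pi/6, 0): K = 0.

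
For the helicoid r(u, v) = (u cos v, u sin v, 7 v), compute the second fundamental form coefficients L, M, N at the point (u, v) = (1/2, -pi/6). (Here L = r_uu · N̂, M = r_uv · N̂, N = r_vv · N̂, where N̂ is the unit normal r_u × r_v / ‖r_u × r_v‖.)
L = 0;  M = -14*sqrt(197)/197;  N = 0

Compute the unit normal N̂(u, v) = (7*sin(v)/sqrt(u^2 + 49), -7*cos(v)/sqrt(u^2 + 49), u/sqrt(u^2 + 49)), and the second partials r_uu, r_uv, r_vv. Take dot products:
  L(u, v) = r_uu · N̂ = 0,
  M(u, v) = r_uv · N̂ = -7/sqrt(u^2 + 49),
  N(u, v) = r_vv · N̂ = 0.
Evaluating at (u, v) = (1/2, -pi/6):
  L = 0, M = -14*sqrt(197)/197, N = 0.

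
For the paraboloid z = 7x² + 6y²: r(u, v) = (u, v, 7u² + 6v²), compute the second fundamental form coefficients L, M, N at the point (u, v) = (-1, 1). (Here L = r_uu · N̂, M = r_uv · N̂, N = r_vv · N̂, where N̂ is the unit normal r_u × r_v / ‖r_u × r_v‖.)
L = 14*sqrt(341)/341;  M = 0;  N = 12*sqrt(341)/341

Compute the unit normal N̂(u, v) = (-14*u/sqrt(196*u^2 + 144*v^2 + 1), -12*v/sqrt(196*u^2 + 144*v^2 + 1), 1/sqrt(196*u^2 + 144*v^2 + 1)), and the second partials r_uu, r_uv, r_vv. Take dot products:
  L(u, v) = r_uu · N̂ = 14/sqrt(196*u^2 + 144*v^2 + 1),
  M(u, v) = r_uv · N̂ = 0,
  N(u, v) = r_vv · N̂ = 12/sqrt(196*u^2 + 144*v^2 + 1).
Evaluating at (u, v) = (-1, 1):
  L = 14*sqrt(341)/341, M = 0, N = 12*sqrt(341)/341.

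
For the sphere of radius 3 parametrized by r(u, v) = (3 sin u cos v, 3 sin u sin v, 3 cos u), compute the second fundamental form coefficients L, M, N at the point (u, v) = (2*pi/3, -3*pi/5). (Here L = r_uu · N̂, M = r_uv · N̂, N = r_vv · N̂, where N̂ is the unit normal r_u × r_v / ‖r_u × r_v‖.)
L = -3;  M = 0;  N = -9/4

Compute the unit normal N̂(u, v) = (sin(u)^2*cos(v)/Abs(sin(u)), sin(u)^2*sin(v)/Abs(sin(u)), sin(2*u)/(2*Abs(sin(u)))), and the second partials r_uu, r_uv, r_vv. Take dot products:
  L(u, v) = r_uu · N̂ = -3*sin(u)/Abs(sin(u)),
  M(u, v) = r_uv · N̂ = 0,
  N(u, v) = r_vv · N̂ = -3*sin(u)^3/Abs(sin(u)).
Evaluating at (u, v) = (2*pi/3, -3*pi/5):
  L = -3, M = 0, N = -9/4.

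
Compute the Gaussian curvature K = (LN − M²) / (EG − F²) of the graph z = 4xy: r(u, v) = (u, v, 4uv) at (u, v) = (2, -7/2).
K = -16/68121

Coefficients of the first fundamental form: E = 16*v^2 + 1, F = 16*u*v, G = 16*u^2 + 1.
Coefficients of the second fundamental form: L = 0, M = 4/sqrt(16*u^2 + 16*v^2 + 1), N = 0.
Assemble K = (LN − M²)/(EG − F²) = -16/(256*u^4 + 512*u^2*v^2 + 32*u^2 + 256*v^4 + 32*v^2 + 1). At (u, v) = (2, -7/2): K = -16/68121.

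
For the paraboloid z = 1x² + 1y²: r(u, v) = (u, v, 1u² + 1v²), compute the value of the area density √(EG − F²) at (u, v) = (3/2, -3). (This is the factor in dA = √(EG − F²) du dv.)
√(EG − F²)|_{(3/2, -3)} = sqrt(46)

E = 4*u^2 + 1, F = 4*u*v, G = 4*v^2 + 1, so EG − F² = 4*u^2 + 4*v^2 + 1. Taking the positive square root: √(EG − F²) = sqrt(4*u^2 + 4*v^2 + 1). At (u, v) = (3/2, -3): sqrt(46).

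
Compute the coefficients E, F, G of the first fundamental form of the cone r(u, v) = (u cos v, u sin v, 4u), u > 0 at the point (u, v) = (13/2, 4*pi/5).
E = 17;  F = 0;  G = 169/4

Partials: r_u = (cos(v), sin(v), 4), r_v = (-u*sin(v), u*cos(v), 0). As functions of (u, v):
  E = r_u · r_u = 17,
  F = r_u · r_v = 0,
  G = r_v · r_v = u^2.
Evaluating at (u, v) = (13/2, 4*pi/5): E = 17, F = 0, G = 169/4.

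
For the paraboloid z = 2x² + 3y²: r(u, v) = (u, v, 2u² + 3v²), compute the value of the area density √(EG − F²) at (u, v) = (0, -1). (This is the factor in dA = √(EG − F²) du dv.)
√(EG − F²)|_{(0, -1)} = sqrt(37)

E = 16*u^2 + 1, F = 24*u*v, G = 36*v^2 + 1, so EG − F² = 16*u^2 + 36*v^2 + 1. Taking the positive square root: √(EG − F²) = sqrt(16*u^2 + 36*v^2 + 1). At (u, v) = (0, -1): sqrt(37).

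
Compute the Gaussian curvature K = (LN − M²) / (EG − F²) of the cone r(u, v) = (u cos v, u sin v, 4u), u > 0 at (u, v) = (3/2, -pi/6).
K = 0

Coefficients of the first fundamental form: E = 17, F = 0, G = u^2.
Coefficients of the second fundamental form: L = 0, M = 0, N = 4*sqrt(17)*u^2/(17*Abs(u)).
Assemble K = (LN − M²)/(EG − F²) = 0. At (u, v) = (3/2, -pi/6): K = 0.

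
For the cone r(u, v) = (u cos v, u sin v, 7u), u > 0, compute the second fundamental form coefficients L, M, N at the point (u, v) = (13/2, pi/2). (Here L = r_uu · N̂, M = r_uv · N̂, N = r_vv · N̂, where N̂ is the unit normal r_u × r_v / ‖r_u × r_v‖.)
L = 0;  M = 0;  N = 91*sqrt(2)/20

Compute the unit normal N̂(u, v) = (-7*sqrt(2)*u*cos(v)/(10*Abs(u)), -7*sqrt(2)*u*sin(v)/(10*Abs(u)), sqrt(2)*u/(10*Abs(u))), and the second partials r_uu, r_uv, r_vv. Take dot products:
  L(u, v) = r_uu · N̂ = 0,
  M(u, v) = r_uv · N̂ = 0,
  N(u, v) = r_vv · N̂ = 7*sqrt(2)*u^2/(10*Abs(u)).
Evaluating at (u, v) = (13/2, pi/2):
  L = 0, M = 0, N = 91*sqrt(2)/20.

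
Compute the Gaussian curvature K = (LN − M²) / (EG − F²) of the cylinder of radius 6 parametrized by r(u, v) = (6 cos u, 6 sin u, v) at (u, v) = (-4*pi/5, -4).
K = 0

Coefficients of the first fundamental form: E = 36, F = 0, G = 1.
Coefficients of the second fundamental form: L = -6, M = 0, N = 0.
Assemble K = (LN − M²)/(EG − F²) = 0. At (u, v) = (-4*pi/5, -4): K = 0.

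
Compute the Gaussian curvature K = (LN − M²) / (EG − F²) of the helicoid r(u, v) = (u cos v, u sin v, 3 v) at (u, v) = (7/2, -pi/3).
K = -144/7225

Coefficients of the first fundamental form: E = 1, F = 0, G = u^2 + 9.
Coefficients of the second fundamental form: L = 0, M = -3/sqrt(u^2 + 9), N = 0.
Assemble K = (LN − M²)/(EG − F²) = -9/(u^2 + 9)^2. At (u, v) = (7/2, -pi/3): K = -144/7225.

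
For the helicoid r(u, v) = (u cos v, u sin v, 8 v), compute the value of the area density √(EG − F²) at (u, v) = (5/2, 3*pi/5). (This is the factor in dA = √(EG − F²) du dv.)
√(EG − F²)|_{(5/2, 3*pi/5)} = sqrt(281)/2

E = 1, F = 0, G = u^2 + 64, so EG − F² = u^2 + 64. Taking the positive square root: √(EG − F²) = sqrt(u^2 + 64). At (u, v) = (5/2, 3*pi/5): sqrt(281)/2.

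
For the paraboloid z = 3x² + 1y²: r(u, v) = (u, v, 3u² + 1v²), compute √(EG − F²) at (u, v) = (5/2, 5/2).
√(EG − F²)|_{(5/2, 5/2)} = sqrt(251)

E = 36*u^2 + 1, F = 12*u*v, G = 4*v^2 + 1; EG − F² = 36*u^2 + 4*v^2 + 1; √(EG − F²) = sqrt(36*u^2 + 4*v^2 + 1). At the given point: sqrt(251).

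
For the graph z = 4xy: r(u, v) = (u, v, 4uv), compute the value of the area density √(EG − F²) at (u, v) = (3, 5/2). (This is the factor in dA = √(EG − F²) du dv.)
√(EG − F²)|_{(3, 5/2)} = 7*sqrt(5)

E = 16*v^2 + 1, F = 16*u*v, G = 16*u^2 + 1, so EG − F² = 16*u^2 + 16*v^2 + 1. Taking the positive square root: √(EG − F²) = sqrt(16*u^2 + 16*v^2 + 1). At (u, v) = (3, 5/2): 7*sqrt(5).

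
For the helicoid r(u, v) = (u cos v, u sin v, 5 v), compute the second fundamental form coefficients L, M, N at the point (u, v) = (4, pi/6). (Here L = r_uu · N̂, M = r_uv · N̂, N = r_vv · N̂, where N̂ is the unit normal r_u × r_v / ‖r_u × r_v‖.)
L = 0;  M = -5*sqrt(41)/41;  N = 0

Compute the unit normal N̂(u, v) = (5*sin(v)/sqrt(u^2 + 25), -5*cos(v)/sqrt(u^2 + 25), u/sqrt(u^2 + 25)), and the second partials r_uu, r_uv, r_vv. Take dot products:
  L(u, v) = r_uu · N̂ = 0,
  M(u, v) = r_uv · N̂ = -5/sqrt(u^2 + 25),
  N(u, v) = r_vv · N̂ = 0.
Evaluating at (u, v) = (4, pi/6):
  L = 0, M = -5*sqrt(41)/41, N = 0.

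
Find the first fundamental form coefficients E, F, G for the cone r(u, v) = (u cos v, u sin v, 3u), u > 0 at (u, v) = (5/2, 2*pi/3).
E = 10;  F = 0;  G = 25/4

Partials: r_u = (cos(v), sin(v), 3), r_v = (-u*sin(v), u*cos(v), 0). As functions of (u, v):
  E = r_u · r_u = 10,
  F = r_u · r_v = 0,
  G = r_v · r_v = u^2.
Evaluating at (u, v) = (5/2, 2*pi/3): E = 10, F = 0, G = 25/4.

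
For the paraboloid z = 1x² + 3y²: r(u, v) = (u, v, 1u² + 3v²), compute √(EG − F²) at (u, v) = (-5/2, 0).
√(EG − F²)|_{(-5/2, 0)} = sqrt(26)

E = 4*u^2 + 1, F = 12*u*v, G = 36*v^2 + 1; EG − F² = 4*u^2 + 36*v^2 + 1; √(EG − F²) = sqrt(4*u^2 + 36*v^2 + 1). At the given point: sqrt(26).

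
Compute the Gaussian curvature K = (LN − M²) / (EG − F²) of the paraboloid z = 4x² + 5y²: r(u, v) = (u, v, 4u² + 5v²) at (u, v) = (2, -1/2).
K = 20/19881

Coefficients of the first fundamental form: E = 64*u^2 + 1, F = 80*u*v, G = 100*v^2 + 1.
Coefficients of the second fundamental form: L = 8/sqrt(64*u^2 + 100*v^2 + 1), M = 0, N = 10/sqrt(64*u^2 + 100*v^2 + 1).
Assemble K = (LN − M²)/(EG − F²) = 80/(4096*u^4 + 12800*u^2*v^2 + 128*u^2 + 10000*v^4 + 200*v^2 + 1). At (u, v) = (2, -1/2): K = 20/19881.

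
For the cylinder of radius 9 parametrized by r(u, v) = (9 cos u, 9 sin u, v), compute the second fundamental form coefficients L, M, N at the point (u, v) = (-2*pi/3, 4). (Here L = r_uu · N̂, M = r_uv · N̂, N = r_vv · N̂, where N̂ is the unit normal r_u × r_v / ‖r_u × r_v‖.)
L = -9;  M = 0;  N = 0

Compute the unit normal N̂(u, v) = (cos(u), sin(u), 0), and the second partials r_uu, r_uv, r_vv. Take dot products:
  L(u, v) = r_uu · N̂ = -9,
  M(u, v) = r_uv · N̂ = 0,
  N(u, v) = r_vv · N̂ = 0.
Evaluating at (u, v) = (-2*pi/3, 4):
  L = -9, M = 0, N = 0.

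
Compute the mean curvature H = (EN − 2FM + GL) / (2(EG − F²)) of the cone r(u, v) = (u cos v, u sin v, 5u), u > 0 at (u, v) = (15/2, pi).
H = sqrt(26)/78

With E = 26, F = 0, G = u^2, L = 0, M = 0, N = 5*sqrt(26)*u^2/(26*Abs(u)), assemble
  H = (EN − 2FM + GL) / (2(EG − F²)) = 5*sqrt(26)/(52*Abs(u)).
At (u, v) = (15/2, pi): H = sqrt(26)/78.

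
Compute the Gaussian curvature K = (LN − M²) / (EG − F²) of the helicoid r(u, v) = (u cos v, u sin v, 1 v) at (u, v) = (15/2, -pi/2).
K = -16/52441

Coefficients of the first fundamental form: E = 1, F = 0, G = u^2 + 1.
Coefficients of the second fundamental form: L = 0, M = -1/sqrt(u^2 + 1), N = 0.
Assemble K = (LN − M²)/(EG − F²) = -1/(u^2 + 1)^2. At (u, v) = (15/2, -pi/2): K = -16/52441.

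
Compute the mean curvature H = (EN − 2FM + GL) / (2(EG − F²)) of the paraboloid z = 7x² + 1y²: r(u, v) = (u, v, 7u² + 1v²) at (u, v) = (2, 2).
H = 904*sqrt(89)/213867

With E = 196*u^2 + 1, F = 28*u*v, G = 4*v^2 + 1, L = 14/sqrt(196*u^2 + 4*v^2 + 1), M = 0, N = 2/sqrt(196*u^2 + 4*v^2 + 1), assemble
  H = (EN − 2FM + GL) / (2(EG − F²)) = 4*(49*u^2 + 7*v^2 + 2)/(196*u^2 + 4*v^2 + 1)^(3/2).
At (u, v) = (2, 2): H = 904*sqrt(89)/213867.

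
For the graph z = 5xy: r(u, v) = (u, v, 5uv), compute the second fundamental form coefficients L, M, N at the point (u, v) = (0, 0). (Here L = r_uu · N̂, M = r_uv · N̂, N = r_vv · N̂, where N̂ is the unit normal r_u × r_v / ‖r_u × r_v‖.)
L = 0;  M = 5;  N = 0

Compute the unit normal N̂(u, v) = (-5*v/sqrt(25*u^2 + 25*v^2 + 1), -5*u/sqrt(25*u^2 + 25*v^2 + 1), 1/sqrt(25*u^2 + 25*v^2 + 1)), and the second partials r_uu, r_uv, r_vv. Take dot products:
  L(u, v) = r_uu · N̂ = 0,
  M(u, v) = r_uv · N̂ = 5/sqrt(25*u^2 + 25*v^2 + 1),
  N(u, v) = r_vv · N̂ = 0.
Evaluating at (u, v) = (0, 0):
  L = 0, M = 5, N = 0.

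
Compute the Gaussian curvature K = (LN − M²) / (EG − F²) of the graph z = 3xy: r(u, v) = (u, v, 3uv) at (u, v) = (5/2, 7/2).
K = -36/112225

Coefficients of the first fundamental form: E = 9*v^2 + 1, F = 9*u*v, G = 9*u^2 + 1.
Coefficients of the second fundamental form: L = 0, M = 3/sqrt(9*u^2 + 9*v^2 + 1), N = 0.
Assemble K = (LN − M²)/(EG − F²) = -9/(81*u^4 + 162*u^2*v^2 + 18*u^2 + 81*v^4 + 18*v^2 + 1). At (u, v) = (5/2, 7/2): K = -36/112225.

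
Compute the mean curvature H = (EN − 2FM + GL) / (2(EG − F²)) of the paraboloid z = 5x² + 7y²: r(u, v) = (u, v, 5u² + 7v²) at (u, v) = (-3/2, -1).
H = 2567*sqrt(422)/178084

With E = 100*u^2 + 1, F = 140*u*v, G = 196*v^2 + 1, L = 10/sqrt(100*u^2 + 196*v^2 + 1), M = 0, N = 14/sqrt(100*u^2 + 196*v^2 + 1), assemble
  H = (EN − 2FM + GL) / (2(EG − F²)) = 4*(175*u^2 + 245*v^2 + 3)/(100*u^2 + 196*v^2 + 1)^(3/2).
At (u, v) = (-3/2, -1): H = 2567*sqrt(422)/178084.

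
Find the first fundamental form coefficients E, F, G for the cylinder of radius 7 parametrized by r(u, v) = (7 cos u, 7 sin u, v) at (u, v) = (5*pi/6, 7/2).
E = 49;  F = 0;  G = 1

Partials: r_u = (-7*sin(u), 7*cos(u), 0), r_v = (0, 0, 1). As functions of (u, v):
  E = r_u · r_u = 49,
  F = r_u · r_v = 0,
  G = r_v · r_v = 1.
Evaluating at (u, v) = (5*pi/6, 7/2): E = 49, F = 0, G = 1.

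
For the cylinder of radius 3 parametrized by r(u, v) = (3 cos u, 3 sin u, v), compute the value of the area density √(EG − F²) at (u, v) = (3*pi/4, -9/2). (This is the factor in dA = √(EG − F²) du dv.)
√(EG − F²)|_{(3*pi/4, -9/2)} = 3

E = 9, F = 0, G = 1, so EG − F² = 9. Taking the positive square root: √(EG − F²) = 3. At (u, v) = (3*pi/4, -9/2): 3.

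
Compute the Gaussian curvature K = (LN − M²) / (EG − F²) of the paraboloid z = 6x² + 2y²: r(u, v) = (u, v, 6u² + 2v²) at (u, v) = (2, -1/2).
K = 48/337561

Coefficients of the first fundamental form: E = 144*u^2 + 1, F = 48*u*v, G = 16*v^2 + 1.
Coefficients of the second fundamental form: L = 12/sqrt(144*u^2 + 16*v^2 + 1), M = 0, N = 4/sqrt(144*u^2 + 16*v^2 + 1).
Assemble K = (LN − M²)/(EG − F²) = 48/(20736*u^4 + 4608*u^2*v^2 + 288*u^2 + 256*v^4 + 32*v^2 + 1). At (u, v) = (2, -1/2): K = 48/337561.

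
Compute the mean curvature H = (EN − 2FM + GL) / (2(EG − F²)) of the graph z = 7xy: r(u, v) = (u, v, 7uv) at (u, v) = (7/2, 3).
H = -28812*sqrt(4169)/17380561

With E = 49*v^2 + 1, F = 49*u*v, G = 49*u^2 + 1, L = 0, M = 7/sqrt(49*u^2 + 49*v^2 + 1), N = 0, assemble
  H = (EN − 2FM + GL) / (2(EG − F²)) = -343*u*v/(49*u^2 + 49*v^2 + 1)^(3/2).
At (u, v) = (7/2, 3): H = -28812*sqrt(4169)/17380561.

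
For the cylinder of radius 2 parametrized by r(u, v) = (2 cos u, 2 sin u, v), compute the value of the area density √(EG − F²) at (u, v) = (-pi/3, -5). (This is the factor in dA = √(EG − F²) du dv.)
√(EG − F²)|_{(-pi/3, -5)} = 2

E = 4, F = 0, G = 1, so EG − F² = 4. Taking the positive square root: √(EG − F²) = 2. At (u, v) = (-pi/3, -5): 2.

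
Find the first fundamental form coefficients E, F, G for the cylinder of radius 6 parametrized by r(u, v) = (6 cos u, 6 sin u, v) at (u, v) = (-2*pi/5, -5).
E = 36;  F = 0;  G = 1

Partials: r_u = (-6*sin(u), 6*cos(u), 0), r_v = (0, 0, 1). As functions of (u, v):
  E = r_u · r_u = 36,
  F = r_u · r_v = 0,
  G = r_v · r_v = 1.
Evaluating at (u, v) = (-2*pi/5, -5): E = 36, F = 0, G = 1.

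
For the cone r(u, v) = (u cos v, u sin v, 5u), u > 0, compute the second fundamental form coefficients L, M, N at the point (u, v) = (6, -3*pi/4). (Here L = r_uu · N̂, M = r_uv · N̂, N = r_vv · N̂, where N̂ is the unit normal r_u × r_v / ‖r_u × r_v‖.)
L = 0;  M = 0;  N = 15*sqrt(26)/13

Compute the unit normal N̂(u, v) = (-5*sqrt(26)*u*cos(v)/(26*Abs(u)), -5*sqrt(26)*u*sin(v)/(26*Abs(u)), sqrt(26)*u/(26*Abs(u))), and the second partials r_uu, r_uv, r_vv. Take dot products:
  L(u, v) = r_uu · N̂ = 0,
  M(u, v) = r_uv · N̂ = 0,
  N(u, v) = r_vv · N̂ = 5*sqrt(26)*u^2/(26*Abs(u)).
Evaluating at (u, v) = (6, -3*pi/4):
  L = 0, M = 0, N = 15*sqrt(26)/13.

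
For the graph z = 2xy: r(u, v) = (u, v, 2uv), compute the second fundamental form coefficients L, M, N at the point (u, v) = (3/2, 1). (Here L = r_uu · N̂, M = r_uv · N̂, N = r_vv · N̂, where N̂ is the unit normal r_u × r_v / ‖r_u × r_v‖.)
L = 0;  M = sqrt(14)/7;  N = 0

Compute the unit normal N̂(u, v) = (-2*v/sqrt(4*u^2 + 4*v^2 + 1), -2*u/sqrt(4*u^2 + 4*v^2 + 1), 1/sqrt(4*u^2 + 4*v^2 + 1)), and the second partials r_uu, r_uv, r_vv. Take dot products:
  L(u, v) = r_uu · N̂ = 0,
  M(u, v) = r_uv · N̂ = 2/sqrt(4*u^2 + 4*v^2 + 1),
  N(u, v) = r_vv · N̂ = 0.
Evaluating at (u, v) = (3/2, 1):
  L = 0, M = sqrt(14)/7, N = 0.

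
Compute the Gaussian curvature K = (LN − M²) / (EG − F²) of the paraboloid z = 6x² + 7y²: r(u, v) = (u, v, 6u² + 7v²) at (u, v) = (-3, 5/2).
K = 42/1590121

Coefficients of the first fundamental form: E = 144*u^2 + 1, F = 168*u*v, G = 196*v^2 + 1.
Coefficients of the second fundamental form: L = 12/sqrt(144*u^2 + 196*v^2 + 1), M = 0, N = 14/sqrt(144*u^2 + 196*v^2 + 1).
Assemble K = (LN − M²)/(EG − F²) = 168/(20736*u^4 + 56448*u^2*v^2 + 288*u^2 + 38416*v^4 + 392*v^2 + 1). At (u, v) = (-3, 5/2): K = 42/1590121.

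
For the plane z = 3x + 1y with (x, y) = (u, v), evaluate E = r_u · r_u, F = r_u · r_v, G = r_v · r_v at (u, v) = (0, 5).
E = 10;  F = 3;  G = 2

Partials: r_u = (1, 0, 3), r_v = (0, 1, 1). As functions of (u, v):
  E = r_u · r_u = 10,
  F = r_u · r_v = 3,
  G = r_v · r_v = 2.
Evaluating at (u, v) = (0, 5): E = 10, F = 3, G = 2.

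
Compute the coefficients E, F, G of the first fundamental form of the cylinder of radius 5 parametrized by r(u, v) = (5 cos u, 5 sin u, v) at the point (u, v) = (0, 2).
E = 25;  F = 0;  G = 1

Partials: r_u = (-5*sin(u), 5*cos(u), 0), r_v = (0, 0, 1). As functions of (u, v):
  E = r_u · r_u = 25,
  F = r_u · r_v = 0,
  G = r_v · r_v = 1.
Evaluating at (u, v) = (0, 2): E = 25, F = 0, G = 1.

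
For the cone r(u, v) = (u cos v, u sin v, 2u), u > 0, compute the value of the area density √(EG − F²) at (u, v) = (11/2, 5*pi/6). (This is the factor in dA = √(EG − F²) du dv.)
√(EG − F²)|_{(11/2, 5*pi/6)} = 11*sqrt(5)/2

E = 5, F = 0, G = u^2, so EG − F² = 5*u^2. Taking the positive square root: √(EG − F²) = sqrt(5)*Abs(u). At (u, v) = (11/2, 5*pi/6): 11*sqrt(5)/2.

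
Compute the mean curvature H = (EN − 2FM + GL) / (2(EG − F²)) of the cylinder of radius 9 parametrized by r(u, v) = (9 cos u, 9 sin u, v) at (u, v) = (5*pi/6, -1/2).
H = -1/18

With E = 81, F = 0, G = 1, L = -9, M = 0, N = 0, assemble
  H = (EN − 2FM + GL) / (2(EG − F²)) = -1/18.
At (u, v) = (5*pi/6, -1/2): H = -1/18.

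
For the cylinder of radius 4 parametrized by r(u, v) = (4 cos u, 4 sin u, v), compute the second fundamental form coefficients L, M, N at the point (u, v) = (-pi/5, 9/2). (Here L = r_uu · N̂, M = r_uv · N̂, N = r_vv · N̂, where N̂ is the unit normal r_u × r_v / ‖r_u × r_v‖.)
L = -4;  M = 0;  N = 0

Compute the unit normal N̂(u, v) = (cos(u), sin(u), 0), and the second partials r_uu, r_uv, r_vv. Take dot products:
  L(u, v) = r_uu · N̂ = -4,
  M(u, v) = r_uv · N̂ = 0,
  N(u, v) = r_vv · N̂ = 0.
Evaluating at (u, v) = (-pi/5, 9/2):
  L = -4, M = 0, N = 0.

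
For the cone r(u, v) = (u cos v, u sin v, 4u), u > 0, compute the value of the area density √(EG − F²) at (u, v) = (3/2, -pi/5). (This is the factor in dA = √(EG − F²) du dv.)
√(EG − F²)|_{(3/2, -pi/5)} = 3*sqrt(17)/2

E = 17, F = 0, G = u^2, so EG − F² = 17*u^2. Taking the positive square root: √(EG − F²) = sqrt(17)*Abs(u). At (u, v) = (3/2, -pi/5): 3*sqrt(17)/2.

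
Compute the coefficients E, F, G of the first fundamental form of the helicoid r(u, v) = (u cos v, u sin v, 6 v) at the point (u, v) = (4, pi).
E = 1;  F = 0;  G = 52

Partials: r_u = (cos(v), sin(v), 0), r_v = (-u*sin(v), u*cos(v), 6). As functions of (u, v):
  E = r_u · r_u = 1,
  F = r_u · r_v = 0,
  G = r_v · r_v = u^2 + 36.
Evaluating at (u, v) = (4, pi): E = 1, F = 0, G = 52.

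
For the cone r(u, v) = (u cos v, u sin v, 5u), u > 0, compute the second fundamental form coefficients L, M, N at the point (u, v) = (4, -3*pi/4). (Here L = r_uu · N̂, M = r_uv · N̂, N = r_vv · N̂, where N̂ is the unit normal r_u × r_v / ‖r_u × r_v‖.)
L = 0;  M = 0;  N = 10*sqrt(26)/13

Compute the unit normal N̂(u, v) = (-5*sqrt(26)*u*cos(v)/(26*Abs(u)), -5*sqrt(26)*u*sin(v)/(26*Abs(u)), sqrt(26)*u/(26*Abs(u))), and the second partials r_uu, r_uv, r_vv. Take dot products:
  L(u, v) = r_uu · N̂ = 0,
  M(u, v) = r_uv · N̂ = 0,
  N(u, v) = r_vv · N̂ = 5*sqrt(26)*u^2/(26*Abs(u)).
Evaluating at (u, v) = (4, -3*pi/4):
  L = 0, M = 0, N = 10*sqrt(26)/13.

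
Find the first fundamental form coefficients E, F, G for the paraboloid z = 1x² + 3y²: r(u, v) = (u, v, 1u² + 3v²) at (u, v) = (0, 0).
E = 1;  F = 0;  G = 1

Partials: r_u = (1, 0, 2*u), r_v = (0, 1, 6*v). As functions of (u, v):
  E = r_u · r_u = 4*u^2 + 1,
  F = r_u · r_v = 12*u*v,
  G = r_v · r_v = 36*v^2 + 1.
Evaluating at (u, v) = (0, 0): E = 1, F = 0, G = 1.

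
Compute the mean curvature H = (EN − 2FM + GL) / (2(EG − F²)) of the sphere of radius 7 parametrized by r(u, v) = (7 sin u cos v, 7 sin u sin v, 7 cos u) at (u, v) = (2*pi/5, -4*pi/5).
H = -1/7

With E = 49, F = 0, G = 49*sin(u)^2, L = -7*sin(u)/Abs(sin(u)), M = 0, N = -7*sin(u)^3/Abs(sin(u)), assemble
  H = (EN − 2FM + GL) / (2(EG − F²)) = -sin(u)/(7*Abs(sin(u))).
At (u, v) = (2*pi/5, -4*pi/5): H = -1/7.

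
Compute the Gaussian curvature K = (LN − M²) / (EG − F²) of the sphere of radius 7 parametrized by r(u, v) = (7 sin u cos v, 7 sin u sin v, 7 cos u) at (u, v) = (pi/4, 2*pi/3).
K = 1/49

Coefficients of the first fundamental form: E = 49, F = 0, G = 49*sin(u)^2.
Coefficients of the second fundamental form: L = -7*sin(u)/Abs(sin(u)), M = 0, N = -7*sin(u)^3/Abs(sin(u)).
Assemble K = (LN − M²)/(EG − F²) = 1/49. At (u, v) = (pi/4, 2*pi/3): K = 1/49.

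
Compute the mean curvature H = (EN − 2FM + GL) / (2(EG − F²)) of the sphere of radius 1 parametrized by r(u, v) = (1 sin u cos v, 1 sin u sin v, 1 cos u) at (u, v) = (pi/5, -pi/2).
H = -1

With E = 1, F = 0, G = sin(u)^2, L = -sin(u)/Abs(sin(u)), M = 0, N = -sin(u)^3/Abs(sin(u)), assemble
  H = (EN − 2FM + GL) / (2(EG − F²)) = -sin(u)/Abs(sin(u)).
At (u, v) = (pi/5, -pi/2): H = -1.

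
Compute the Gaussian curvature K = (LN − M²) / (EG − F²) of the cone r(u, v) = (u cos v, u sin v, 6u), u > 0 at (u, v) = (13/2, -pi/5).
K = 0

Coefficients of the first fundamental form: E = 37, F = 0, G = u^2.
Coefficients of the second fundamental form: L = 0, M = 0, N = 6*sqrt(37)*u^2/(37*Abs(u)).
Assemble K = (LN − M²)/(EG − F²) = 0. At (u, v) = (13/2, -pi/5): K = 0.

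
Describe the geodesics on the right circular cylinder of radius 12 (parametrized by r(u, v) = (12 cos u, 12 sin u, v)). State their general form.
The cylinder is flat (K = 0) and locally isometric to the plane via the development (u, v) ↦ (12 u, v). Geodesics are the pre-images of straight lines: circles (v constant), vertical lines (u constant), and helices (v = c · u + d) for constants c, d.

A right cylinder has E = 12², F = 0, G = 1, so EG − F² = 12², and L = −12, M = N = 0, giving K = (LN − M²)/(EG − F²) = 0 everywhere. A flat surface is locally isometric to the Euclidean plane via the map (u, v) ↦ (12 u, v). Straight lines in the (x̃, ỹ) plane pull back to: (a) horizontal circles (v = const), (b) vertical generators (u = const), and (c) helices (12 u tan θ = v, i.e. v = c · u + d).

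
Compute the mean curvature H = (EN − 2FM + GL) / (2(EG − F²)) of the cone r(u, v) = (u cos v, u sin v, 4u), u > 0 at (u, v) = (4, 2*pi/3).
H = sqrt(17)/34

With E = 17, F = 0, G = u^2, L = 0, M = 0, N = 4*sqrt(17)*u^2/(17*Abs(u)), assemble
  H = (EN − 2FM + GL) / (2(EG − F²)) = 2*sqrt(17)/(17*Abs(u)).
At (u, v) = (4, 2*pi/3): H = sqrt(17)/34.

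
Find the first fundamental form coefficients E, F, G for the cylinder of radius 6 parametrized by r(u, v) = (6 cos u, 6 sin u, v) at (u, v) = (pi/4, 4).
E = 36;  F = 0;  G = 1

Partials: r_u = (-6*sin(u), 6*cos(u), 0), r_v = (0, 0, 1). As functions of (u, v):
  E = r_u · r_u = 36,
  F = r_u · r_v = 0,
  G = r_v · r_v = 1.
Evaluating at (u, v) = (pi/4, 4): E = 36, F = 0, G = 1.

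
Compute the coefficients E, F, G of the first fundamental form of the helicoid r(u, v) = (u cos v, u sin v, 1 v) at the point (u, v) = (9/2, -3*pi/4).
E = 1;  F = 0;  G = 85/4

Partials: r_u = (cos(v), sin(v), 0), r_v = (-u*sin(v), u*cos(v), 1). As functions of (u, v):
  E = r_u · r_u = 1,
  F = r_u · r_v = 0,
  G = r_v · r_v = u^2 + 1.
Evaluating at (u, v) = (9/2, -3*pi/4): E = 1, F = 0, G = 85/4.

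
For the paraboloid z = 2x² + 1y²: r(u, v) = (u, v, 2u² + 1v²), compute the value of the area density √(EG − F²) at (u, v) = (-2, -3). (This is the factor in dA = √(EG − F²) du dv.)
√(EG − F²)|_{(-2, -3)} = sqrt(101)

E = 16*u^2 + 1, F = 8*u*v, G = 4*v^2 + 1, so EG − F² = 16*u^2 + 4*v^2 + 1. Taking the positive square root: √(EG − F²) = sqrt(16*u^2 + 4*v^2 + 1). At (u, v) = (-2, -3): sqrt(101).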